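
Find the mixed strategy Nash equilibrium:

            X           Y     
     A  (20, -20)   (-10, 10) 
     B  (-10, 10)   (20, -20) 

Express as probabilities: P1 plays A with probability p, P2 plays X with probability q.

p = 0.5, q = 0.5

Work:
Find probabilities that make opponent indifferent:
P2 chooses q to make P1 indifferent between A and B
P1 chooses p to make P2 indifferent between X and Y
Mixed NE: P1 plays (A: 0.5, B: 0.5), P2 plays (X: 0.5, Y: 0.5)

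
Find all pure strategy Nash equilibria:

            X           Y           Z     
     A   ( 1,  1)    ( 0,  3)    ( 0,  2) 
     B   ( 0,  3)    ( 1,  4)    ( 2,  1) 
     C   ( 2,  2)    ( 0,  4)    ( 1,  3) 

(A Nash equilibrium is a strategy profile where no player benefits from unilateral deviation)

Nash equilibrium: (B, Y)

Work:
Best responses:
  P1 vs X: payoffs [1, 0, 2] → best response C (payoff 2)
  P1 vs Y: payoffs [0, 1, 0] → best response B (payoff 1)
  P1 vs Z: payoffs [0, 2, 1] → best response B (payoff 2)
  P2 vs A: payoffs [1, 3, 2] → best response Y (payoff 3)
  P2 vs B: payoffs [3, 4, 1] → best response Y (payoff 4)
  P2 vs C: payoffs [2, 4, 3] → best response Y (payoff 4)
Mutual best responses: (B,Y) → Nash equilibria.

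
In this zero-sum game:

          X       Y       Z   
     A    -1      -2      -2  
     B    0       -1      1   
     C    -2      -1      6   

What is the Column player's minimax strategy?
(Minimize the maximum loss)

Column should play Y, value = -1

Work:
Column player minimizes Row's maximum payoff:
Column X: max payoff to Row = 0
Column Y: max payoff to Row = -1
Column Z: max payoff to Row = 6
Minimum is -1, achieved by column Y.
Minimax strategy: Y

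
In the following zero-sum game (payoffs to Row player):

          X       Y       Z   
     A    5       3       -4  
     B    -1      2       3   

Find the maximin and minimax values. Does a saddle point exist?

Maximin = -1, Minimax = 3, Saddle: False

Work:
Row minimums: [-4, -1] → maximin = -1
Column maximums: [5, 3, 3] → minimax = 3
No saddle point (maximin ≠ minimax). Mixed strategy needed.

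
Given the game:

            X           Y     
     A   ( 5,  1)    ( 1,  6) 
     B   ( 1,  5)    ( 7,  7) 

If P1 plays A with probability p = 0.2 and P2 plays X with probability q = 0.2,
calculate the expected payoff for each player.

E[P1] = 5.0, E[P2] = 6.28

Work:
E[P1] = p·q·π₁(A,X) + p·(1-q)·π₁(A,Y) + (1-p)·q·π₁(B,X) + (1-p)·(1-q)·π₁(B,Y)
= 0.2·0.2·5 + 0.2·0.8·1 + 0.8·0.2·1 + 0.8·0.8·7
= 5.0

E[P2] = 6.28 (similar calculation)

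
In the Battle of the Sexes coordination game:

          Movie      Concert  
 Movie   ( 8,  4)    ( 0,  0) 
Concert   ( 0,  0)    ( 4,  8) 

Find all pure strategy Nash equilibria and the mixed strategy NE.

Pure NE: (Movie, Movie) and (Concert, Concert); Mixed NE: p = 0.6667, q = 0.3333

Work:
Check pure NE:
(Movie, Movie): (8, 4) - no unilateral deviation beneficial
(Concert, Concert): (4, 8) - no unilateral deviation beneficial
Mixed NE: P1 plays Movie with p = 0.6667, P2 plays Movie with q = 0.3333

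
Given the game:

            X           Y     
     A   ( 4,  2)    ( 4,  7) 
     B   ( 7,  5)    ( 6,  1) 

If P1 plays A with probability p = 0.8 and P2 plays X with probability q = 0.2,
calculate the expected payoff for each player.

E[P1] = 4.44, E[P2] = 5.16

Work:
E[P1] = p·q·π₁(A,X) + p·(1-q)·π₁(A,Y) + (1-p)·q·π₁(B,X) + (1-p)·(1-q)·π₁(B,Y)
= 0.8·0.2·4 + 0.8·0.8·4 + 0.2·0.2·7 + 0.2·0.8·6
= 4.44

E[P2] = 5.16 (similar calculation)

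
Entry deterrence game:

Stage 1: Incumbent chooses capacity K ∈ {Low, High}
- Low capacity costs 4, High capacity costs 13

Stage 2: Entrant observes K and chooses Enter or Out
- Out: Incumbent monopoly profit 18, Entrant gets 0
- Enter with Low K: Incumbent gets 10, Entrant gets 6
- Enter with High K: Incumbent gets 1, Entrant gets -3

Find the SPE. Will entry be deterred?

SPE: (Low, Enter|Low, Out|High); Entry not deterred. Incumbent net profit = 6, Entrant gets 6

Work:
After Low K: Entrant enters (6 > 0)
After High K: Entrant stays out (-3 < 0)
Incumbent: Low → 10−4=6, High → 18−13=5
Incumbent chooses Low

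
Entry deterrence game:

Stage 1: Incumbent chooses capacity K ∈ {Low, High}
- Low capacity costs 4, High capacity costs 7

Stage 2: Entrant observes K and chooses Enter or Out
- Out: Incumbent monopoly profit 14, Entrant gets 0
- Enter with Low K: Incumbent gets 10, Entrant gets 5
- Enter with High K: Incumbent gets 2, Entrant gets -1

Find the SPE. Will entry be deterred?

SPE: (High, Enter|Low, Out|High); Entry deterred. Incumbent net profit = 7

Work:
After Low K: Entrant enters (5 > 0)
After High K: Entrant stays out (-1 < 0)
Incumbent: Low → 10−4=6, High → 14−7=7
Incumbent chooses High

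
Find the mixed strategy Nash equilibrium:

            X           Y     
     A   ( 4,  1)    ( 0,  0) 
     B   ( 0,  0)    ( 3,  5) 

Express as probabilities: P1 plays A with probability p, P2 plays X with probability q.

p = 0.8333, q = 0.4286

Work:
Find probabilities that make opponent indifferent:
P2 chooses q to make P1 indifferent between A and B
P1 chooses p to make P2 indifferent between X and Y
Mixed NE: P1 plays (A: 0.8333, B: 0.1667), P2 plays (X: 0.4286, Y: 0.5714)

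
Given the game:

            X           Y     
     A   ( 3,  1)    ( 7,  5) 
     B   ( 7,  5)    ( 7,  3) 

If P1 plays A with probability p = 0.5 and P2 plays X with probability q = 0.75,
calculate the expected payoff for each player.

E[P1] = 5.5, E[P2] = 3.25

Work:
E[P1] = p·q·π₁(A,X) + p·(1-q)·π₁(A,Y) + (1-p)·q·π₁(B,X) + (1-p)·(1-q)·π₁(B,Y)
= 0.5·0.75·3 + 0.5·0.25·7 + 0.5·0.75·7 + 0.5·0.25·7
= 5.5

E[P2] = 3.25 (similar calculation)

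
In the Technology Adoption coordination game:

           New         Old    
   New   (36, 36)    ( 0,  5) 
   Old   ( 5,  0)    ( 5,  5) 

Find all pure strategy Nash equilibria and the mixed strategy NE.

Pure NE: (New, New) and (Old, Old); Mixed NE: p = 0.1389, q = 0.1389

Work:
Check pure NE:
(New, New): (36, 36) - no unilateral deviation beneficial
(Old, Old): (5, 5) - no unilateral deviation beneficial
Mixed NE: P1 plays New with p = 0.1389, P2 plays New with q = 0.1389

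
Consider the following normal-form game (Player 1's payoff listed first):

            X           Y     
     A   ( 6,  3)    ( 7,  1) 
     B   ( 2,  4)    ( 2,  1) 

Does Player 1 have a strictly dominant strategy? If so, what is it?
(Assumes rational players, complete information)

Yes, Player 1's strictly dominant strategy is A

Work:
A strategy strictly dominates another if it gives a strictly higher payoff against every opponent action. Compare each pair of P1's strategies column-by-column:
  A vs B: [6 vs 2, 7 vs 2] → A strictly dominates B
  B vs A: [2 vs 6, 2 vs 7] → B does not strictly dominate A (column X: 2 ≤ 6)
A strictly dominates every other strategy → strictly dominant.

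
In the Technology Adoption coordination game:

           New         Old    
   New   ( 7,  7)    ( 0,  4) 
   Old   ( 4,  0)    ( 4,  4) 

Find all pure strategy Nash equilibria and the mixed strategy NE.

Pure NE: (New, New) and (Old, Old); Mixed NE: p = 0.5714, q = 0.5714

Work:
Check pure NE:
(New, New): (7, 7) - no unilateral deviation beneficial
(Old, Old): (4, 4) - no unilateral deviation beneficial
Mixed NE: P1 plays New with p = 0.5714, P2 plays New with q = 0.5714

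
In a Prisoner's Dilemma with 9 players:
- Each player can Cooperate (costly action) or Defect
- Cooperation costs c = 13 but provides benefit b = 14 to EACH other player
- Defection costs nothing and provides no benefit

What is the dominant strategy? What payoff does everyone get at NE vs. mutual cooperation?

Dominant: Defect; NE payoff = 0; Coop payoff = 99

Work:
Defect dominates (saves cost c = 13, benefit to others is external)
NE: All defect → everyone gets 0
If all cooperate: each receives (8)×14 - 13 = 99
Social dilemma: 99 > 0 but NE gives 0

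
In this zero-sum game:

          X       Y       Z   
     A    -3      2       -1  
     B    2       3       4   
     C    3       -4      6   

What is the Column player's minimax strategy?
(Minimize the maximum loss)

Column should play X or Y (all achieve the minimum), value = 3

Work:
Column player minimizes Row's maximum payoff:
Column X: max payoff to Row = 3
Column Y: max payoff to Row = 3
Column Z: max payoff to Row = 6
Minimum is 3, achieved by columns X, Y (tied).
Each of X or Y is a minimax strategy.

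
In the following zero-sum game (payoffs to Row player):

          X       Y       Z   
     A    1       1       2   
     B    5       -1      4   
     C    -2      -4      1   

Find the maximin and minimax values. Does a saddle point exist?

Maximin = 1, Minimax = 1, Saddle: True

Work:
Row minimums: [1, -1, -4] → maximin = 1
Column maximums: [5, 1, 4] → minimax = 1
Saddle point exists! Game value = 1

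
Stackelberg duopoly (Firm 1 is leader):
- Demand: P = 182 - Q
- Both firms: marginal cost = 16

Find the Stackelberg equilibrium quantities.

q₁* (leader) = 83.0, q₂* (follower) = 41.5

Work:
Follower's reaction: q₂ = (a - c - q₁)/2
Leader substitutes: π₁ = q₁·(a - q₁ - (a-c-q₁)/2 - c)
FOC: q₁* = (182 - 16)/2 = 83.00
Then: q₂* = (182 - 16 - 83.0)/2 = 41.50
Leader has first-mover advantage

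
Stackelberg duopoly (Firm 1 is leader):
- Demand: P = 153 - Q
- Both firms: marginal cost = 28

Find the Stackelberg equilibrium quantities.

q₁* (leader) = 62.5, q₂* (follower) = 31.25

Work:
Follower's reaction: q₂ = (a - c - q₁)/2
Leader substitutes: π₁ = q₁·(a - q₁ - (a-c-q₁)/2 - c)
FOC: q₁* = (153 - 28)/2 = 62.50
Then: q₂* = (153 - 28 - 62.5)/2 = 31.25
Leader has first-mover advantage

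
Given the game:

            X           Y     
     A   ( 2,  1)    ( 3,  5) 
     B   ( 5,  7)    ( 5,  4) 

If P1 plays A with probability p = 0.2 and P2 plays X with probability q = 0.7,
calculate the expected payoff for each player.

E[P1] = 4.46, E[P2] = 5.32

Work:
E[P1] = p·q·π₁(A,X) + p·(1-q)·π₁(A,Y) + (1-p)·q·π₁(B,X) + (1-p)·(1-q)·π₁(B,Y)
= 0.2·0.7·2 + 0.2·0.3·3 + 0.8·0.7·5 + 0.8·0.3·5
= 4.46

E[P2] = 5.32 (similar calculation)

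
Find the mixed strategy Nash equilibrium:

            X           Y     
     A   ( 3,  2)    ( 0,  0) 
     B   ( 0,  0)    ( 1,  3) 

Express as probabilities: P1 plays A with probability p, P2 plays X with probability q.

p = 0.6, q = 0.25

Work:
Find probabilities that make opponent indifferent:
P2 chooses q to make P1 indifferent between A and B
P1 chooses p to make P2 indifferent between X and Y
Mixed NE: P1 plays (A: 0.6, B: 0.4), P2 plays (X: 0.25, Y: 0.75)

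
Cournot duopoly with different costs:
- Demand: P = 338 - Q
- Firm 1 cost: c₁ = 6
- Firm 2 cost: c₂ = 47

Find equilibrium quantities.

q₁* = 124.33, q₂* = 83.33

Work:
Reaction: q₁ = (338 - 6 - q₂)/2
Reaction: q₂ = (338 - 47 - q₁)/2
Solve simultaneously:
q₁* = (338 - 2×6 + 47)/3 = 124.33
q₂* = (338 - 2×47 + 6)/3 = 83.33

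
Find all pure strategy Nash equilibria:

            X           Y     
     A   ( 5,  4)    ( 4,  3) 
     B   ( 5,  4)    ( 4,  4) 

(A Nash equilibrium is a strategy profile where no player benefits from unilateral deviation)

Nash equilibrium: (A, X), (B, X), (B, Y)

Work:
Best responses:
  P1 vs X: payoffs [5, 5] → best response A/B (payoff 5)
  P1 vs Y: payoffs [4, 4] → best response A/B (payoff 4)
  P2 vs A: payoffs [4, 3] → best response X (payoff 4)
  P2 vs B: payoffs [4, 4] → best response X/Y (payoff 4)
Mutual best responses: (A,X), (B,X), (B,Y) → Nash equilibria.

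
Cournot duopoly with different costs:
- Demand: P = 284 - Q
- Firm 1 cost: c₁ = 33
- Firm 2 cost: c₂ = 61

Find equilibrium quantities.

q₁* = 93.0, q₂* = 65.0

Work:
Reaction: q₁ = (284 - 33 - q₂)/2
Reaction: q₂ = (284 - 61 - q₁)/2
Solve simultaneously:
q₁* = (284 - 2×33 + 61)/3 = 93.0
q₂* = (284 - 2×61 + 33)/3 = 65.0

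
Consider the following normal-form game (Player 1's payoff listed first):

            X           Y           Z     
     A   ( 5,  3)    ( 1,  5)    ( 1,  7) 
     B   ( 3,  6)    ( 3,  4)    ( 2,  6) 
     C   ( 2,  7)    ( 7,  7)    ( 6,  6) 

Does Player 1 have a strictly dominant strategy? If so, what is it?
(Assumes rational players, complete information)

No strictly dominant strategy exists for Player 1

Work:
A strategy strictly dominates another if it gives a strictly higher payoff against every opponent action. Compare each pair of P1's strategies column-by-column:
  A vs B: [5 vs 3, 1 vs 3, 1 vs 2] → A does not strictly dominate B (column Y: 1 ≤ 3)
  A vs C: [5 vs 2, 1 vs 7, 1 vs 6] → A does not strictly dominate C (column Y: 1 ≤ 7)
  B vs A: [3 vs 5, 3 vs 1, 2 vs 1] → B does not strictly dominate A (column X: 3 ≤ 5)
  B vs C: [3 vs 2, 3 vs 7, 2 vs 6] → B does not strictly dominate C (column Y: 3 ≤ 7)
  C vs A: [2 vs 5, 7 vs 1, 6 vs 1] → C does not strictly dominate A (column X: 2 ≤ 5)
  C vs B: [2 vs 3, 7 vs 3, 6 vs 2] → C does not strictly dominate B (column X: 2 ≤ 3)
No single strategy strictly dominates all others → no strictly dominant strategy.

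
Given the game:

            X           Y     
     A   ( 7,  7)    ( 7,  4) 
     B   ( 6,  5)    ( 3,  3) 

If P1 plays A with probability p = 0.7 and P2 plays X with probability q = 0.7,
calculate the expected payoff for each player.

E[P1] = 6.43, E[P2] = 5.59

Work:
E[P1] = p·q·π₁(A,X) + p·(1-q)·π₁(A,Y) + (1-p)·q·π₁(B,X) + (1-p)·(1-q)·π₁(B,Y)
= 0.7·0.7·7 + 0.7·0.3·7 + 0.3·0.7·6 + 0.3·0.3·3
= 6.43

E[P2] = 5.59 (similar calculation)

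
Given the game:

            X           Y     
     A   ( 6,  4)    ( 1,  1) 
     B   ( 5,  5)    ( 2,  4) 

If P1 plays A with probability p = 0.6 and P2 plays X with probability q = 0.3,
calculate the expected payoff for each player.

E[P1] = 2.66, E[P2] = 2.86

Work:
E[P1] = p·q·π₁(A,X) + p·(1-q)·π₁(A,Y) + (1-p)·q·π₁(B,X) + (1-p)·(1-q)·π₁(B,Y)
= 0.6·0.3·6 + 0.6·0.7·1 + 0.4·0.3·5 + 0.4·0.7·2
= 2.66

E[P2] = 2.86 (similar calculation)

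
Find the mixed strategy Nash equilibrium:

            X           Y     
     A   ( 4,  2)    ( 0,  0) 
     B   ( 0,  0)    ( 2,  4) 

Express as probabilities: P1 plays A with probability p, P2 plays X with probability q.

p = 0.6667, q = 0.3333

Work:
Find probabilities that make opponent indifferent:
P2 chooses q to make P1 indifferent between A and B
P1 chooses p to make P2 indifferent between X and Y
Mixed NE: P1 plays (A: 0.6667, B: 0.3333), P2 plays (X: 0.3333, Y: 0.6667)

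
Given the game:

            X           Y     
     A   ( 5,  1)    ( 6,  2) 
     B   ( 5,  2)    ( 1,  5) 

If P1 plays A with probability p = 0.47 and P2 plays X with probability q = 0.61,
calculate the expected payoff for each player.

E[P1] = 4.3565, E[P2] = 2.3334

Work:
E[P1] = p·q·π₁(A,X) + p·(1-q)·π₁(A,Y) + (1-p)·q·π₁(B,X) + (1-p)·(1-q)·π₁(B,Y)
= 0.47·0.61·5 + 0.47·0.39·6 + 0.53·0.61·5 + 0.53·0.39·1
= 4.3565

E[P2] = 2.3334 (similar calculation)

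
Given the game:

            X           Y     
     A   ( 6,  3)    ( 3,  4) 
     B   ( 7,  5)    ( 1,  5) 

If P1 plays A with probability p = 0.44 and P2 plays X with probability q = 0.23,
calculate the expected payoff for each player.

E[P1] = 2.9564, E[P2] = 4.4588

Work:
E[P1] = p·q·π₁(A,X) + p·(1-q)·π₁(A,Y) + (1-p)·q·π₁(B,X) + (1-p)·(1-q)·π₁(B,Y)
= 0.44·0.23·6 + 0.44·0.77·3 + 0.56·0.23·7 + 0.56·0.77·1
= 2.9564

E[P2] = 4.4588 (similar calculation)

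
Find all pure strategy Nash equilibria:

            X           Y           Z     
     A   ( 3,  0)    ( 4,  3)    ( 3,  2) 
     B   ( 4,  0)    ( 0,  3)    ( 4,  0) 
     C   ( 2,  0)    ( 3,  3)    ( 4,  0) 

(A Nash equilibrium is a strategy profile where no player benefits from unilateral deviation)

Nash equilibrium: (A, Y)

Work:
Best responses:
  P1 vs X: payoffs [3, 4, 2] → best response B (payoff 4)
  P1 vs Y: payoffs [4, 0, 3] → best response A (payoff 4)
  P1 vs Z: payoffs [3, 4, 4] → best response B/C (payoff 4)
  P2 vs A: payoffs [0, 3, 2] → best response Y (payoff 3)
  P2 vs B: payoffs [0, 3, 0] → best response Y (payoff 3)
  P2 vs C: payoffs [0, 3, 0] → best response Y (payoff 3)
Mutual best responses: (A,Y) → Nash equilibria.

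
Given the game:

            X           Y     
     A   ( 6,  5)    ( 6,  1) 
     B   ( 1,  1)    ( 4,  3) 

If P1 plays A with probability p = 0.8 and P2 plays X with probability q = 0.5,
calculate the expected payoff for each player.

E[P1] = 5.3, E[P2] = 2.8

Work:
E[P1] = p·q·π₁(A,X) + p·(1-q)·π₁(A,Y) + (1-p)·q·π₁(B,X) + (1-p)·(1-q)·π₁(B,Y)
= 0.8·0.5·6 + 0.8·0.5·6 + 0.2·0.5·1 + 0.2·0.5·4
= 5.3

E[P2] = 2.8 (similar calculation)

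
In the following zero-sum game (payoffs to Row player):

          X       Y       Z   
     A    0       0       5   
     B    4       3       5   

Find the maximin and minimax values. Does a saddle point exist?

Maximin = 3, Minimax = 3, Saddle: True

Work:
Row minimums: [0, 3] → maximin = 3
Column maximums: [4, 3, 5] → minimax = 3
Saddle point exists! Game value = 3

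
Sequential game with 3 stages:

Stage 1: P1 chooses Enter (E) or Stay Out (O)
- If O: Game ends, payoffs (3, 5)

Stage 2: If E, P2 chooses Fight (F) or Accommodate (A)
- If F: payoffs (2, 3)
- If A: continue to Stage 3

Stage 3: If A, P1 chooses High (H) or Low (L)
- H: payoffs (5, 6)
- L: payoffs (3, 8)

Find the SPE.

SPE: (E, A, H); Outcome (5, 6)

Work:
Stage 3: P1 chooses H (5 vs 3)
Stage 2: P2: F->3, A->6 (anticipating H). Choose A
Stage 1: P1: O->3, E->5 (anticipating A, H). Choose E
SPE path: E -> A -> H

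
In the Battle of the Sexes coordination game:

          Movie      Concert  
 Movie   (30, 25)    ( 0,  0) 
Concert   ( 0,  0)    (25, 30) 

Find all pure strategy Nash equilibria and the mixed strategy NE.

Pure NE: (Movie, Movie) and (Concert, Concert); Mixed NE: p = 0.5455, q = 0.4545

Work:
Check pure NE:
(Movie, Movie): (30, 25) - no unilateral deviation beneficial
(Concert, Concert): (25, 30) - no unilateral deviation beneficial
Mixed NE: P1 plays Movie with p = 0.5455, P2 plays Movie with q = 0.4545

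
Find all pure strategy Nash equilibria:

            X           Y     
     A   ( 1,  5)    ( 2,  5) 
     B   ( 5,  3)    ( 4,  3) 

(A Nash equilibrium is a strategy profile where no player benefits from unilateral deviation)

Nash equilibrium: (B, X), (B, Y)

Work:
Best responses:
  P1 vs X: payoffs [1, 5] → best response B (payoff 5)
  P1 vs Y: payoffs [2, 4] → best response B (payoff 4)
  P2 vs A: payoffs [5, 5] → best response X/Y (payoff 5)
  P2 vs B: payoffs [3, 3] → best response X/Y (payoff 3)
Mutual best responses: (B,X), (B,Y) → Nash equilibria.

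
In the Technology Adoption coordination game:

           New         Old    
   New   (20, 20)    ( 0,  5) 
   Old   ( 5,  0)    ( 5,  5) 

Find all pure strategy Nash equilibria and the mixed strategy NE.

Pure NE: (New, New) and (Old, Old); Mixed NE: p = 0.25, q = 0.25

Work:
Check pure NE:
(New, New): (20, 20) - no unilateral deviation beneficial
(Old, Old): (5, 5) - no unilateral deviation beneficial
Mixed NE: P1 plays New with p = 0.25, P2 plays New with q = 0.25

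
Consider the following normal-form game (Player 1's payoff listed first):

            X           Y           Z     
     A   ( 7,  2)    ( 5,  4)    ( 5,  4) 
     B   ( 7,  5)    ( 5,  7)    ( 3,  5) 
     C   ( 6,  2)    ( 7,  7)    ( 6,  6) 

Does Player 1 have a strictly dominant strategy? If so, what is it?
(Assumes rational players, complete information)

No strictly dominant strategy exists for Player 1

Work:
A strategy strictly dominates another if it gives a strictly higher payoff against every opponent action. Compare each pair of P1's strategies column-by-column:
  A vs B: [7 vs 7, 5 vs 5, 5 vs 3] → A does not strictly dominate B (column X: 7 ≤ 7)
  A vs C: [7 vs 6, 5 vs 7, 5 vs 6] → A does not strictly dominate C (column Y: 5 ≤ 7)
  B vs A: [7 vs 7, 5 vs 5, 3 vs 5] → B does not strictly dominate A (column X: 7 ≤ 7)
  B vs C: [7 vs 6, 5 vs 7, 3 vs 6] → B does not strictly dominate C (column Y: 5 ≤ 7)
  C vs A: [6 vs 7, 7 vs 5, 6 vs 5] → C does not strictly dominate A (column X: 6 ≤ 7)
  C vs B: [6 vs 7, 7 vs 5, 6 vs 3] → C does not strictly dominate B (column X: 6 ≤ 7)
No single strategy strictly dominates all others → no strictly dominant strategy.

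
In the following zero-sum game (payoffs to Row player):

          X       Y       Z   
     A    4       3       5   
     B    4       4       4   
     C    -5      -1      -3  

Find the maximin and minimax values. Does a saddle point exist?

Maximin = 4, Minimax = 4, Saddle: True

Work:
Row minimums: [3, 4, -5] → maximin = 4
Column maximums: [4, 4, 5] → minimax = 4
Saddle point exists! Game value = 4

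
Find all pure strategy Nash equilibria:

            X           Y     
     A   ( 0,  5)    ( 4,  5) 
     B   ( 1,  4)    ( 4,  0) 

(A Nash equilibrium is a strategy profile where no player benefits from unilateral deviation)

Nash equilibrium: (A, Y), (B, X)

Work:
Best responses:
  P1 vs X: payoffs [0, 1] → best response B (payoff 1)
  P1 vs Y: payoffs [4, 4] → best response A/B (payoff 4)
  P2 vs A: payoffs [5, 5] → best response X/Y (payoff 5)
  P2 vs B: payoffs [4, 0] → best response X (payoff 4)
Mutual best responses: (A,Y), (B,X) → Nash equilibria.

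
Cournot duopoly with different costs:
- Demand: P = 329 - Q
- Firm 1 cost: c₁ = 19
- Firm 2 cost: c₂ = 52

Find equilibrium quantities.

q₁* = 114.33, q₂* = 81.33

Work:
Reaction: q₁ = (329 - 19 - q₂)/2
Reaction: q₂ = (329 - 52 - q₁)/2
Solve simultaneously:
q₁* = (329 - 2×19 + 52)/3 = 114.33
q₂* = (329 - 2×52 + 19)/3 = 81.33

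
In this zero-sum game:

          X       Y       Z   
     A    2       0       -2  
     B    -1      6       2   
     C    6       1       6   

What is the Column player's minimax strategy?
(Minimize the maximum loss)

Column should play X or Y or Z (all achieve the minimum), value = 6

Work:
Column player minimizes Row's maximum payoff:
Column X: max payoff to Row = 6
Column Y: max payoff to Row = 6
Column Z: max payoff to Row = 6
Minimum is 6, achieved by columns X, Y, Z (tied).
Each of X or Y or Z is a minimax strategy.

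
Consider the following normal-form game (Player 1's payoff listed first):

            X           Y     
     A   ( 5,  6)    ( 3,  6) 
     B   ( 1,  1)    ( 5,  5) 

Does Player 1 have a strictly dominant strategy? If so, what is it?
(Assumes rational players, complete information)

No strictly dominant strategy exists for Player 1

Work:
A strategy strictly dominates another if it gives a strictly higher payoff against every opponent action. Compare each pair of P1's strategies column-by-column:
  A vs B: [5 vs 1, 3 vs 5] → A does not strictly dominate B (column Y: 3 ≤ 5)
  B vs A: [1 vs 5, 5 vs 3] → B does not strictly dominate A (column X: 1 ≤ 5)
No single strategy strictly dominates all others → no strictly dominant strategy.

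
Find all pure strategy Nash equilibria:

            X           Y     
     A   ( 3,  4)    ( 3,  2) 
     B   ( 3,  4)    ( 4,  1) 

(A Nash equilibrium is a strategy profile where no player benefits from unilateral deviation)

Nash equilibrium: (A, X), (B, X)

Work:
Best responses:
  P1 vs X: payoffs [3, 3] → best response A/B (payoff 3)
  P1 vs Y: payoffs [3, 4] → best response B (payoff 4)
  P2 vs A: payoffs [4, 2] → best response X (payoff 4)
  P2 vs B: payoffs [4, 1] → best response X (payoff 4)
Mutual best responses: (A,X), (B,X) → Nash equilibria.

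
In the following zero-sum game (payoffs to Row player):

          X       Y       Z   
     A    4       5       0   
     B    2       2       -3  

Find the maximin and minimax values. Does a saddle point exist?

Maximin = 0, Minimax = 0, Saddle: True

Work:
Row minimums: [0, -3] → maximin = 0
Column maximums: [4, 5, 0] → minimax = 0
Saddle point exists! Game value = 0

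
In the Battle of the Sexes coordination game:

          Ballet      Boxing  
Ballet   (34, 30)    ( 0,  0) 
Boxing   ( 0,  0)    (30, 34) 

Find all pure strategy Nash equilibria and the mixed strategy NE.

Pure NE: (Ballet, Ballet) and (Boxing, Boxing); Mixed NE: p = 0.5312, q = 0.4688

Work:
Check pure NE:
(Ballet, Ballet): (34, 30) - no unilateral deviation beneficial
(Boxing, Boxing): (30, 34) - no unilateral deviation beneficial
Mixed NE: P1 plays Ballet with p = 0.5312, P2 plays Ballet with q = 0.4688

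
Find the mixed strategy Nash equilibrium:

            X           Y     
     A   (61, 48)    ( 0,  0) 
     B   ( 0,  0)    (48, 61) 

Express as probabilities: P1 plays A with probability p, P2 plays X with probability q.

p = 0.5596, q = 0.4404

Work:
Find probabilities that make opponent indifferent:
P2 chooses q to make P1 indifferent between A and B
P1 chooses p to make P2 indifferent between X and Y
Mixed NE: P1 plays (A: 0.5596, B: 0.4404), P2 plays (X: 0.4404, Y: 0.5596)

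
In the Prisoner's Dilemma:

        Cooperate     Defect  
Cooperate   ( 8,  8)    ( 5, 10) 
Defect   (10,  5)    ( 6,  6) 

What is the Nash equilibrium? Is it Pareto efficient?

(Defect, Defect) is NE; not Pareto efficient

Work:
Defect dominates Cooperate for both players:
If P2 cooperates: Defect (10) > Cooperate (8)
If P2 defects: Defect (6) > Cooperate (5)
NE: (Defect, Defect) with payoff (6, 6)
But (Cooperate, Cooperate) = (8, 8) Pareto dominates (6, 6)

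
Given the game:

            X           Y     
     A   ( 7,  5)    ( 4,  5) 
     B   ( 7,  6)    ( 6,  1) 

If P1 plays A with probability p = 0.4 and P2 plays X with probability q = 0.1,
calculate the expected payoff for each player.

E[P1] = 5.38, E[P2] = 2.9

Work:
E[P1] = p·q·π₁(A,X) + p·(1-q)·π₁(A,Y) + (1-p)·q·π₁(B,X) + (1-p)·(1-q)·π₁(B,Y)
= 0.4·0.1·7 + 0.4·0.9·4 + 0.6·0.1·7 + 0.6·0.9·6
= 5.38

E[P2] = 2.9 (similar calculation)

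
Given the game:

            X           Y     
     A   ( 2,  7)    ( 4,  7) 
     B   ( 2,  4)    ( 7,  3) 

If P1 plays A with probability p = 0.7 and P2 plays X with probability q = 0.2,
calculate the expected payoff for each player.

E[P1] = 4.32, E[P2] = 5.86

Work:
E[P1] = p·q·π₁(A,X) + p·(1-q)·π₁(A,Y) + (1-p)·q·π₁(B,X) + (1-p)·(1-q)·π₁(B,Y)
= 0.7·0.2·2 + 0.7·0.8·4 + 0.3·0.2·2 + 0.3·0.8·7
= 4.32

E[P2] = 5.86 (similar calculation)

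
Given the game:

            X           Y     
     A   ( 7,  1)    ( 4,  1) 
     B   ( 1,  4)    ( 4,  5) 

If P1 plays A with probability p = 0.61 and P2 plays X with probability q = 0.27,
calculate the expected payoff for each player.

E[P1] = 4.1782, E[P2] = 2.4547

Work:
E[P1] = p·q·π₁(A,X) + p·(1-q)·π₁(A,Y) + (1-p)·q·π₁(B,X) + (1-p)·(1-q)·π₁(B,Y)
= 0.61·0.27·7 + 0.61·0.73·4 + 0.39·0.27·1 + 0.39·0.73·4
= 4.1782

E[P2] = 2.4547 (similar calculation)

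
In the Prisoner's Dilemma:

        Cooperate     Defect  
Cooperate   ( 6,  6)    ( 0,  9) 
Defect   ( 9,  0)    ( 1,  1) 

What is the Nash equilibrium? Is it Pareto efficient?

(Defect, Defect) is NE; not Pareto efficient

Work:
Defect dominates Cooperate for both players:
If P2 cooperates: Defect (9) > Cooperate (6)
If P2 defects: Defect (1) > Cooperate (0)
NE: (Defect, Defect) with payoff (1, 1)
But (Cooperate, Cooperate) = (6, 6) Pareto dominates (1, 1)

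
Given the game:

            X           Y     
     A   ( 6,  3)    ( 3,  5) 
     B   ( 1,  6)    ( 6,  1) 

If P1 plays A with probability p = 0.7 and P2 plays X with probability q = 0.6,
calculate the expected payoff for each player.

E[P1] = 4.26, E[P2] = 3.86

Work:
E[P1] = p·q·π₁(A,X) + p·(1-q)·π₁(A,Y) + (1-p)·q·π₁(B,X) + (1-p)·(1-q)·π₁(B,Y)
= 0.7·0.6·6 + 0.7·0.4·3 + 0.3·0.6·1 + 0.3·0.4·6
= 4.26

E[P2] = 3.86 (similar calculation)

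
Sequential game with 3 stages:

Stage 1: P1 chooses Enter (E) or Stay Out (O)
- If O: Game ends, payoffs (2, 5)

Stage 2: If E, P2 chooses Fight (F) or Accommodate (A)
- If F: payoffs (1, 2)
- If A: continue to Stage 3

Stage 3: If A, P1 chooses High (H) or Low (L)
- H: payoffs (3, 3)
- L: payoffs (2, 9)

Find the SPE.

SPE: (E, A, H); Outcome (3, 3)

Work:
Stage 3: P1 chooses H (3 vs 2)
Stage 2: P2: F->2, A->3 (anticipating H). Choose A
Stage 1: P1: O->2, E->3 (anticipating A, H). Choose E
SPE path: E -> A -> H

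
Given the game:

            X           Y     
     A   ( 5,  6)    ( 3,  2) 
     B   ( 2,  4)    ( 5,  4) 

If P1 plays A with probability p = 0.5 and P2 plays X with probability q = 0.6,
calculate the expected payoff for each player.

E[P1] = 3.7, E[P2] = 4.2

Work:
E[P1] = p·q·π₁(A,X) + p·(1-q)·π₁(A,Y) + (1-p)·q·π₁(B,X) + (1-p)·(1-q)·π₁(B,Y)
= 0.5·0.6·5 + 0.5·0.4·3 + 0.5·0.6·2 + 0.5·0.4·5
= 3.7

E[P2] = 4.2 (similar calculation)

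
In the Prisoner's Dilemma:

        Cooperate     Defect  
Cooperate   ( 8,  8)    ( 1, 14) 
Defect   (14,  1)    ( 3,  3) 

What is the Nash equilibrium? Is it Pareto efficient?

(Defect, Defect) is NE; not Pareto efficient

Work:
Defect dominates Cooperate for both players:
If P2 cooperates: Defect (14) > Cooperate (8)
If P2 defects: Defect (3) > Cooperate (1)
NE: (Defect, Defect) with payoff (3, 3)
But (Cooperate, Cooperate) = (8, 8) Pareto dominates (3, 3)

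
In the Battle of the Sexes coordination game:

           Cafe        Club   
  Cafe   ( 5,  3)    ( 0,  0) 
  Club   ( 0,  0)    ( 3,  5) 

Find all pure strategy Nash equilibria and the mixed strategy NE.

Pure NE: (Cafe, Cafe) and (Club, Club); Mixed NE: p = 0.625, q = 0.375

Work:
Check pure NE:
(Cafe, Cafe): (5, 3) - no unilateral deviation beneficial
(Club, Club): (3, 5) - no unilateral deviation beneficial
Mixed NE: P1 plays Cafe with p = 0.625, P2 plays Cafe with q = 0.375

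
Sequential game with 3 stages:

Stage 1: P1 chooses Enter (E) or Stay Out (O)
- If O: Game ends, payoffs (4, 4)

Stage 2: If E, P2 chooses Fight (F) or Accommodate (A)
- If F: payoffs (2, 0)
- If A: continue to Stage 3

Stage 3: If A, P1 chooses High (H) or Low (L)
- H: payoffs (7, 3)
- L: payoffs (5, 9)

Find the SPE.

SPE: (E, A, H); Outcome (7, 3)

Work:
Stage 3: P1 chooses H (7 vs 5)
Stage 2: P2: F->0, A->3 (anticipating H). Choose A
Stage 1: P1: O->4, E->7 (anticipating A, H). Choose E
SPE path: E -> A -> H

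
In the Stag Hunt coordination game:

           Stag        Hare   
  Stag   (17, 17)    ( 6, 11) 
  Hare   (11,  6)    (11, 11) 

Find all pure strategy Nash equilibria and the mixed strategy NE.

Pure NE: (Stag, Stag) and (Hare, Hare); Mixed NE: p = 0.4545, q = 0.4545

Work:
Check pure NE:
(Stag, Stag): (17, 17) - no unilateral deviation beneficial
(Hare, Hare): (11, 11) - no unilateral deviation beneficial
Mixed NE: P1 plays Stag with p = 0.4545, P2 plays Stag with q = 0.4545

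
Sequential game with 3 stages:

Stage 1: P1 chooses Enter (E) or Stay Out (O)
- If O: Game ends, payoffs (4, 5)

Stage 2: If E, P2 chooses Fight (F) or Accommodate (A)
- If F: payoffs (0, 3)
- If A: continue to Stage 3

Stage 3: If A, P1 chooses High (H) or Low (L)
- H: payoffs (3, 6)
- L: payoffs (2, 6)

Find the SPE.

SPE: (O, A, H); Outcome (4, 5)

Work:
Stage 3: P1 chooses H (3 vs 2)
Stage 2: P2: F->3, A->6 (anticipating H). Choose A
Stage 1: P1: O->4, E->3 (anticipating A, H). Choose O
SPE path: O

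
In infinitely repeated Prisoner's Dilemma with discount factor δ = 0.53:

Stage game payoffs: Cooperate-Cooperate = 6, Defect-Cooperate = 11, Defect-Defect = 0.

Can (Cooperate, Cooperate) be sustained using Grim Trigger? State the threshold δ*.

δ* = 0.4545; since δ = 0.53 ≥ 0.4545, cooperation can be sustained

Work:
For Grim Trigger:
Cooperate forever: 6/(1-δ)
Defect then punished: 11 + 0·δ/(1-δ)
Need: 6/(1-δ) ≥ 11 + 0·δ/(1-δ)
Solving: δ ≥ (T-R)/(T-P) = (11-6)/(11-0) = 0.4545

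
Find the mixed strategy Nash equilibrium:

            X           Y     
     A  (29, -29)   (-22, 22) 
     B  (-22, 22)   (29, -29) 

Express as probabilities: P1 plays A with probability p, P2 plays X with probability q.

p = 0.5, q = 0.5

Work:
Find probabilities that make opponent indifferent:
P2 chooses q to make P1 indifferent between A and B
P1 chooses p to make P2 indifferent between X and Y
Mixed NE: P1 plays (A: 0.5, B: 0.5), P2 plays (X: 0.5, Y: 0.5)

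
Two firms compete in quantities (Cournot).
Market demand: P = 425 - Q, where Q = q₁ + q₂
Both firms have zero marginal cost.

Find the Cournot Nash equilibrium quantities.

q₁* = q₂* = 141.67; P* = 141.67

Work:
Profit: π_i = P·q_i = (a - q_i - q_j)·q_i
FOC: ∂π_i/∂q_i = a - 2q_i - q_j = 0
Reaction function: q_i = (425 - q_j)/2
Symmetry: q* = 425/3 = 141.67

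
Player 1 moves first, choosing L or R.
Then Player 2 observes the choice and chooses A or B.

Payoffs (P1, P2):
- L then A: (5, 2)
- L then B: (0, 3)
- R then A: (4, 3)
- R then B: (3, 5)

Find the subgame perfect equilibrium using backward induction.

P1 plays R, P2 plays B after L and B after R; Payoff (3, 5)

Work:
Backward induction:
After L: P2 chooses B → P1 gets 0
After R: P2 chooses B → P1 gets 3
P1 chooses R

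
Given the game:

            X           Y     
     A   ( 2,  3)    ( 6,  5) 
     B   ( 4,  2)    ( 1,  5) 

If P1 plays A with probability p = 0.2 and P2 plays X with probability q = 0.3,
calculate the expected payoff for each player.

E[P1] = 2.48, E[P2] = 4.16

Work:
E[P1] = p·q·π₁(A,X) + p·(1-q)·π₁(A,Y) + (1-p)·q·π₁(B,X) + (1-p)·(1-q)·π₁(B,Y)
= 0.2·0.3·2 + 0.2·0.7·6 + 0.8·0.3·4 + 0.8·0.7·1
= 2.48

E[P2] = 4.16 (similar calculation)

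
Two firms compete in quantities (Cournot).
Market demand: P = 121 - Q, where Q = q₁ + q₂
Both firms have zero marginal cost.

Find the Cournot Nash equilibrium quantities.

q₁* = q₂* = 40.33; P* = 40.33

Work:
Profit: π_i = P·q_i = (a - q_i - q_j)·q_i
FOC: ∂π_i/∂q_i = a - 2q_i - q_j = 0
Reaction function: q_i = (121 - q_j)/2
Symmetry: q* = 121/3 = 40.33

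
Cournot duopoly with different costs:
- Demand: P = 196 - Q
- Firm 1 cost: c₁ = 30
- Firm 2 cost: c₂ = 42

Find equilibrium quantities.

q₁* = 59.33, q₂* = 47.33

Work:
Reaction: q₁ = (196 - 30 - q₂)/2
Reaction: q₂ = (196 - 42 - q₁)/2
Solve simultaneously:
q₁* = (196 - 2×30 + 42)/3 = 59.33
q₂* = (196 - 2×42 + 30)/3 = 47.33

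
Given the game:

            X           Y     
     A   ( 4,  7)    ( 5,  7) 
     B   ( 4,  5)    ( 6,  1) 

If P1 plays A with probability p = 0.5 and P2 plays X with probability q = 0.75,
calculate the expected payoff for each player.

E[P1] = 4.375, E[P2] = 5.5

Work:
E[P1] = p·q·π₁(A,X) + p·(1-q)·π₁(A,Y) + (1-p)·q·π₁(B,X) + (1-p)·(1-q)·π₁(B,Y)
= 0.5·0.75·4 + 0.5·0.25·5 + 0.5·0.75·4 + 0.5·0.25·6
= 4.375

E[P2] = 5.5 (similar calculation)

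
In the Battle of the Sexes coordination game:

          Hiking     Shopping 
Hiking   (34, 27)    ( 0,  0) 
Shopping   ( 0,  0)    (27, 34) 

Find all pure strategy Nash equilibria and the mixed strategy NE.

Pure NE: (Hiking, Hiking) and (Shopping, Shopping); Mixed NE: p = 0.5574, q = 0.4426

Work:
Check pure NE:
(Hiking, Hiking): (34, 27) - no unilateral deviation beneficial
(Shopping, Shopping): (27, 34) - no unilateral deviation beneficial
Mixed NE: P1 plays Hiking with p = 0.5574, P2 plays Hiking with q = 0.4426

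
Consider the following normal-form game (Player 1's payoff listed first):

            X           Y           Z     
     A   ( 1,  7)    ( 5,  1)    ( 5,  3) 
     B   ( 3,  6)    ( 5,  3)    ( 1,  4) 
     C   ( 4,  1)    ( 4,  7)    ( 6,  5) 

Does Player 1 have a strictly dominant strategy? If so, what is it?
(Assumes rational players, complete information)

No strictly dominant strategy exists for Player 1

Work:
A strategy strictly dominates another if it gives a strictly higher payoff against every opponent action. Compare each pair of P1's strategies column-by-column:
  A vs B: [1 vs 3, 5 vs 5, 5 vs 1] → A does not strictly dominate B (column X: 1 ≤ 3)
  A vs C: [1 vs 4, 5 vs 4, 5 vs 6] → A does not strictly dominate C (column X: 1 ≤ 4)
  B vs A: [3 vs 1, 5 vs 5, 1 vs 5] → B does not strictly dominate A (column Y: 5 ≤ 5)
  B vs C: [3 vs 4, 5 vs 4, 1 vs 6] → B does not strictly dominate C (column X: 3 ≤ 4)
  C vs A: [4 vs 1, 4 vs 5, 6 vs 5] → C does not strictly dominate A (column Y: 4 ≤ 5)
  C vs B: [4 vs 3, 4 vs 5, 6 vs 1] → C does not strictly dominate B (column Y: 4 ≤ 5)
No single strategy strictly dominates all others → no strictly dominant strategy.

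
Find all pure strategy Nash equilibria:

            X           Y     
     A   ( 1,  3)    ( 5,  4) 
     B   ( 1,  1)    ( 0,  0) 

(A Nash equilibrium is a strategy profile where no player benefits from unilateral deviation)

Nash equilibrium: (A, Y), (B, X)

Work:
Best responses:
  P1 vs X: payoffs [1, 1] → best response A/B (payoff 1)
  P1 vs Y: payoffs [5, 0] → best response A (payoff 5)
  P2 vs A: payoffs [3, 4] → best response Y (payoff 4)
  P2 vs B: payoffs [1, 0] → best response X (payoff 1)
Mutual best responses: (A,Y), (B,X) → Nash equilibria.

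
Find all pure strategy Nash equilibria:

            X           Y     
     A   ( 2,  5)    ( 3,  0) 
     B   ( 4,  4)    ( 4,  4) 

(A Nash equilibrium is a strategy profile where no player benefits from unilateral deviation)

Nash equilibrium: (B, X), (B, Y)

Work:
Best responses:
  P1 vs X: payoffs [2, 4] → best response B (payoff 4)
  P1 vs Y: payoffs [3, 4] → best response B (payoff 4)
  P2 vs A: payoffs [5, 0] → best response X (payoff 5)
  P2 vs B: payoffs [4, 4] → best response X/Y (payoff 4)
Mutual best responses: (B,X), (B,Y) → Nash equilibria.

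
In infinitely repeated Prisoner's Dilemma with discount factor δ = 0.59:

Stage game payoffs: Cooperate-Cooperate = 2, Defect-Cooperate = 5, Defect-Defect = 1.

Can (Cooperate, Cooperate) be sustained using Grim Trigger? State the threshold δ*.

δ* = 0.75; since δ = 0.59 < 0.75, cooperation cannot be sustained

Work:
For Grim Trigger:
Cooperate forever: 2/(1-δ)
Defect then punished: 5 + 1·δ/(1-δ)
Need: 2/(1-δ) ≥ 5 + 1·δ/(1-δ)
Solving: δ ≥ (T-R)/(T-P) = (5-2)/(5-1) = 0.75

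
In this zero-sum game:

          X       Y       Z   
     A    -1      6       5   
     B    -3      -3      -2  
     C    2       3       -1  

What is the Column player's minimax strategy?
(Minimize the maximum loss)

Column should play X, value = 2

Work:
Column player minimizes Row's maximum payoff:
Column X: max payoff to Row = 2
Column Y: max payoff to Row = 6
Column Z: max payoff to Row = 5
Minimum is 2, achieved by column X.
Minimax strategy: X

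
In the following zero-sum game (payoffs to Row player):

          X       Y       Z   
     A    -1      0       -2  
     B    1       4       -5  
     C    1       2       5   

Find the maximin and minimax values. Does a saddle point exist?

Maximin = 1, Minimax = 1, Saddle: True

Work:
Row minimums: [-2, -5, 1] → maximin = 1
Column maximums: [1, 4, 5] → minimax = 1
Saddle point exists! Game value = 1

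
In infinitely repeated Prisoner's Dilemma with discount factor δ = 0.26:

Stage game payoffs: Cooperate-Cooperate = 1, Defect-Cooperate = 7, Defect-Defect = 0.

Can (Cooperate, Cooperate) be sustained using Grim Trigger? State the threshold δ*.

δ* = 0.8571; since δ = 0.26 < 0.8571, cooperation cannot be sustained

Work:
For Grim Trigger:
Cooperate forever: 1/(1-δ)
Defect then punished: 7 + 0·δ/(1-δ)
Need: 1/(1-δ) ≥ 7 + 0·δ/(1-δ)
Solving: δ ≥ (T-R)/(T-P) = (7-1)/(7-0) = 0.8571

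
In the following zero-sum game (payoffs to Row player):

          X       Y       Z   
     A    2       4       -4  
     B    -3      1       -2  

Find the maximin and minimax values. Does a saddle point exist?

Maximin = -3, Minimax = -2, Saddle: False

Work:
Row minimums: [-4, -3] → maximin = -3
Column maximums: [2, 4, -2] → minimax = -2
No saddle point (maximin ≠ minimax). Mixed strategy needed.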